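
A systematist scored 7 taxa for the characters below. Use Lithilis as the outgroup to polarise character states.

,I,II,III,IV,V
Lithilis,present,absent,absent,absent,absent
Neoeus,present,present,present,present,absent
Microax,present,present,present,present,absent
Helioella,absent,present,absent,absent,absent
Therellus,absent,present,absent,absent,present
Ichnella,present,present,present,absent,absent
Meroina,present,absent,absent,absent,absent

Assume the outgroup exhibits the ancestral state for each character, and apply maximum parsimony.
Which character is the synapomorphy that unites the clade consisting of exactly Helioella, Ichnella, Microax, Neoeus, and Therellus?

II

Character polarity is set by the outgroup: the derived state is whichever differs from the outgroup's state, so for I the derived state is 'absent', and for the remaining characters it is 'present'.
I (derived state 'absent') is shared by Helioella and Therellus — a synapomorphy uniting that clade.
Only Helioella, Ichnella, Microax, Neoeus, and Therellus show the derived state 'present' for II, supporting them as a clade.
III (derived state 'present') is shared by Ichnella, Microax, and Neoeus — a synapomorphy uniting that clade.
IV: derived state 'present' in Microax and Neoeus only — synapomorphy for {Microax, Neoeus}.
V: derived state 'present' in Therellus only — an autapomorphy, so it tells us nothing about relationships among taxa.
Most parsimonious ingroup topology: ((((Neoeus,Microax),Ichnella),(Helioella,Therellus)),Meroina).
The clade {Helioella, Ichnella, Microax, Neoeus, Therellus} is supported by II: its derived state 'present' occurs in exactly those taxa and in no other taxon (including the outgroup).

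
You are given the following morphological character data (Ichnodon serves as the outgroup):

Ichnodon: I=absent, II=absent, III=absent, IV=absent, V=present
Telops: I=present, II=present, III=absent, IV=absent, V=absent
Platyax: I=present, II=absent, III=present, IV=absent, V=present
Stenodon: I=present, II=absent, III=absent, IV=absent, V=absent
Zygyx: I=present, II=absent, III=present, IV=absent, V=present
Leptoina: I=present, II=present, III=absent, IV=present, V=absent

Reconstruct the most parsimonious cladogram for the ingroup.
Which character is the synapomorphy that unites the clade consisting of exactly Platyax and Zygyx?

Character polarity is set by the outgroup: the derived state is whichever differs from the outgroup's state, so for V the derived state is 'absent', and for the remaining characters it is 'present'.
All ingroup taxa share the derived state 'present' for I; it defines the ingroup but does not resolve relationships within it.
II (derived state 'present') is shared by Leptoina and Telops — a synapomorphy uniting that clade.
Only Platyax and Zygyx show the derived state 'present' for III, supporting them as a clade.
IV: derived state 'present' in Leptoina only — an autapomorphy, so it tells us nothing about relationships among taxa.
Only Leptoina, Stenodon, and Telops show the derived state 'absent' for V, supporting them as a clade.
Most parsimonious ingroup topology: (((Telops,Leptoina),Stenodon),(Platyax,Zygyx)).
The clade {Platyax, Zygyx} is supported by III: its derived state 'present' occurs in exactly those taxa and in no other taxon (including the outgroup).

III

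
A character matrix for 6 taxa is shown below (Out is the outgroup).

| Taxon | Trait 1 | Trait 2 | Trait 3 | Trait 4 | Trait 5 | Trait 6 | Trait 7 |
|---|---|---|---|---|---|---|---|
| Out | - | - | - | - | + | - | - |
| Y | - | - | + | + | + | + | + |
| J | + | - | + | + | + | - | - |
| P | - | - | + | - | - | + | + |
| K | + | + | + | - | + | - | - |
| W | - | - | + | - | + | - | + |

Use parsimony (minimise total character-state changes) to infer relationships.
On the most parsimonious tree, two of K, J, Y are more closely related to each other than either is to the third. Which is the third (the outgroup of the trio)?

Y

Character polarity is set by the outgroup: the derived state is whichever differs from the outgroup's state, so for Trait 5 the derived state is '-', and for the remaining characters it is '+'.
Trait 1 (derived state '+') is shared by J and K — a synapomorphy uniting that clade.
Trait 2: derived state '+' in K only — an autapomorphy, so it tells us nothing about relationships among taxa.
Trait 3 (derived state '+') is shared by all ingroup taxa — unites the whole ingroup.
Trait 4 (state '+') occurs in J and Y but conflicts with the nesting implied by the other characters — most parsimoniously interpreted as homoplasy.
Trait 5: derived state '-' in P only — an autapomorphy, so it tells us nothing about relationships among taxa.
Trait 6 (derived state '+') is shared by P and Y — a synapomorphy uniting that clade.
Trait 7 (derived state '+') is shared by P, W, and Y — a synapomorphy uniting that clade.
Most parsimonious ingroup topology: (((Y,P),W),(J,K)).
J and K share a more recent common ancestor with each other than either does with Y, so Y is the least closely related of the three.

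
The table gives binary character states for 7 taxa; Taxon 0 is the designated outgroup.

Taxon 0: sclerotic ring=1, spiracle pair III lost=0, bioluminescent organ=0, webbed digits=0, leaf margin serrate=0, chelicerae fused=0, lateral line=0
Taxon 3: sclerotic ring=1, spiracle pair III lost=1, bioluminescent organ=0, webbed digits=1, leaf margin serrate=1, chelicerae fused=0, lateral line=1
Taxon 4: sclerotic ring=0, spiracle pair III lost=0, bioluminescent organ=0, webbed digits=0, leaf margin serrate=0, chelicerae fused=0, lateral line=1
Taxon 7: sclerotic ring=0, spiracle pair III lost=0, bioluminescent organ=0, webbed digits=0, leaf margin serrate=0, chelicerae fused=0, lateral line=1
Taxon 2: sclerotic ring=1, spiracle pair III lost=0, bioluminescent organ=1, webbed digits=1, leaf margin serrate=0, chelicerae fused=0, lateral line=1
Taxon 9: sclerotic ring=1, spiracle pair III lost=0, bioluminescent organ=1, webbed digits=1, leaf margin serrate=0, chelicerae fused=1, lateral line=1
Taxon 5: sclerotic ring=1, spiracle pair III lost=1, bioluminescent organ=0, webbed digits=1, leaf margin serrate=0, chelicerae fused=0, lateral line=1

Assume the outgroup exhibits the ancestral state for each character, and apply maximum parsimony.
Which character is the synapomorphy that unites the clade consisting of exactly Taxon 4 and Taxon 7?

Character polarity is set by the outgroup: the derived state is whichever differs from the outgroup's state, so for sclerotic ring the derived state is '0', and for the remaining characters it is '1'.
sclerotic ring (derived state '0') is shared by Taxon 4 and Taxon 7 — a synapomorphy uniting that clade.
spiracle pair III lost (derived state '1') is shared by Taxon 3 and Taxon 5 — a synapomorphy uniting that clade.
bioluminescent organ (derived state '1') is shared by Taxon 2 and Taxon 9 — a synapomorphy uniting that clade.
webbed digits (derived state '1') is shared by Taxon 2, Taxon 3, Taxon 5, and Taxon 9 — a synapomorphy uniting that clade.
leaf margin serrate (derived state '1') is unique to Taxon 3 (autapomorphy; uninformative for grouping).
chelicerae fused (derived state '1') is unique to Taxon 9 (autapomorphy; uninformative for grouping).
All ingroup taxa share the derived state '1' for lateral line; it defines the ingroup but does not resolve relationships within it.
Most parsimonious ingroup topology: (((Taxon 3,Taxon 5),(Taxon 2,Taxon 9)),(Taxon 4,Taxon 7)).
The clade {Taxon 4, Taxon 7} is supported by sclerotic ring: its derived state '0' occurs in exactly those taxa and in no other taxon (including the outgroup).

sclerotic ring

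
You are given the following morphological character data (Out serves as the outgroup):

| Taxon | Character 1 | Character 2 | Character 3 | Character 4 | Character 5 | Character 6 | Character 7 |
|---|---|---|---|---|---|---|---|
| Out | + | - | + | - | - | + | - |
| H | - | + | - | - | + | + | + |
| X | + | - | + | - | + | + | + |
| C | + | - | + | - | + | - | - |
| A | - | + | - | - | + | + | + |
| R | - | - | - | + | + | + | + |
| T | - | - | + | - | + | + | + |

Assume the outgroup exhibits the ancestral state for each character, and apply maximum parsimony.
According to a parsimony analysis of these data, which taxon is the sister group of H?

Character polarity is set by the outgroup: the derived state is whichever differs from the outgroup's state, so for Character 1, Character 3, Character 6 the derived state is '-', and for the remaining characters it is '+'.
Character 1: derived state '-' in A, H, R, and T only — synapomorphy for {A, H, R, T}.
Character 2 (derived state '+') is shared by A and H — a synapomorphy uniting that clade.
Character 3 (derived state '-') is shared by A, H, and R — a synapomorphy uniting that clade.
Character 4 (derived state '+') is unique to R (autapomorphy; uninformative for grouping).
Character 5 (derived state '+') is shared by all ingroup taxa — unites the whole ingroup.
Character 6: derived state '-' in C only — an autapomorphy, so it tells us nothing about relationships among taxa.
Character 7: derived state '+' in A, H, R, T, and X only — synapomorphy for {A, H, R, T, X}.
Most parsimonious ingroup topology: (((T,(R,(H,A))),X),C).
H and A form a cherry on this tree, so they are sister taxa.

A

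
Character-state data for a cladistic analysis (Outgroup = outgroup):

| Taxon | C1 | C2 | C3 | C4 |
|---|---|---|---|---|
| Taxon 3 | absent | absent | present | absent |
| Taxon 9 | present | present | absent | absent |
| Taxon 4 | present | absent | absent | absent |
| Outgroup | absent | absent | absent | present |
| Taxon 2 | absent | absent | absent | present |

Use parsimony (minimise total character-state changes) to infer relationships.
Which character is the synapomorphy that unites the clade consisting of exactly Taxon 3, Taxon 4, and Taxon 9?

C4

Character polarity is set by the outgroup: the derived state is whichever differs from the outgroup's state, so for C4 the derived state is 'absent', and for the remaining characters it is 'present'.
C1: derived state 'present' in Taxon 4 and Taxon 9 only — synapomorphy for {Taxon 4, Taxon 9}.
C2: derived state 'present' in Taxon 9 only — an autapomorphy, so it tells us nothing about relationships among taxa.
C3 (derived state 'present') is unique to Taxon 3 (autapomorphy; uninformative for grouping).
C4: derived state 'absent' in Taxon 3, Taxon 4, and Taxon 9 only — synapomorphy for {Taxon 3, Taxon 4, Taxon 9}.
Most parsimonious ingroup topology: (Taxon 2,(Taxon 3,(Taxon 4,Taxon 9))).
The clade {Taxon 3, Taxon 4, Taxon 9} is supported by C4: its derived state 'absent' occurs in exactly those taxa and in no other taxon (including the outgroup).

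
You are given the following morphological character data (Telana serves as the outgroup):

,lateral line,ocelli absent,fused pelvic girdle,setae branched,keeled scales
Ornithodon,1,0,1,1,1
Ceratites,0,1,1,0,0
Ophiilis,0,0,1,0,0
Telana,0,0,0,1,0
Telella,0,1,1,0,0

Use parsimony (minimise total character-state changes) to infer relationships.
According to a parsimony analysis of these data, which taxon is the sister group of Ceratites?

Telella

Character polarity is set by the outgroup: the derived state is whichever differs from the outgroup's state, so for setae branched the derived state is '0', and for the remaining characters it is '1'.
lateral line (derived state '1') is unique to Ornithodon (autapomorphy; uninformative for grouping).
ocelli absent (derived state '1') is shared by Ceratites and Telella — a synapomorphy uniting that clade.
All ingroup taxa share the derived state '1' for fused pelvic girdle; it defines the ingroup but does not resolve relationships within it.
setae branched: derived state '0' in Ceratites, Ophiilis, and Telella only — synapomorphy for {Ceratites, Ophiilis, Telella}.
keeled scales (derived state '1') is unique to Ornithodon (autapomorphy; uninformative for grouping).
Most parsimonious ingroup topology: (Ornithodon,((Ceratites,Telella),Ophiilis)).
Ceratites and Telella form a cherry on this tree, so they are sister taxa.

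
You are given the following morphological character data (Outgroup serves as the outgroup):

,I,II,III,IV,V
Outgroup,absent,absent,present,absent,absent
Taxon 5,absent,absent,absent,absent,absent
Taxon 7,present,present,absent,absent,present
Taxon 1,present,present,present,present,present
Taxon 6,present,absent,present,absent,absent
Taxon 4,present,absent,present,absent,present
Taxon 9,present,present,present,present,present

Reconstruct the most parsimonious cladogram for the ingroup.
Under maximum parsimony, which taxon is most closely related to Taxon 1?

Taxon 9

Character polarity is set by the outgroup: the derived state is whichever differs from the outgroup's state, so for III the derived state is 'absent', and for the remaining characters it is 'present'.
I (derived state 'present') is shared by Taxon 1, Taxon 4, Taxon 6, Taxon 7, and Taxon 9 — a synapomorphy uniting that clade.
II: derived state 'present' in Taxon 1, Taxon 7, and Taxon 9 only — synapomorphy for {Taxon 1, Taxon 7, Taxon 9}.
III (state 'absent') occurs in Taxon 5 and Taxon 7 but conflicts with the nesting implied by the other characters — most parsimoniously interpreted as homoplasy.
IV (derived state 'present') is shared by Taxon 1 and Taxon 9 — a synapomorphy uniting that clade.
V: derived state 'present' in Taxon 1, Taxon 4, Taxon 7, and Taxon 9 only — synapomorphy for {Taxon 1, Taxon 4, Taxon 7, Taxon 9}.
Most parsimonious ingroup topology: (Taxon 5,(((Taxon 7,(Taxon 1,Taxon 9)),Taxon 4),Taxon 6)).
Taxon 1 and Taxon 9 form a cherry on this tree, so they are sister taxa.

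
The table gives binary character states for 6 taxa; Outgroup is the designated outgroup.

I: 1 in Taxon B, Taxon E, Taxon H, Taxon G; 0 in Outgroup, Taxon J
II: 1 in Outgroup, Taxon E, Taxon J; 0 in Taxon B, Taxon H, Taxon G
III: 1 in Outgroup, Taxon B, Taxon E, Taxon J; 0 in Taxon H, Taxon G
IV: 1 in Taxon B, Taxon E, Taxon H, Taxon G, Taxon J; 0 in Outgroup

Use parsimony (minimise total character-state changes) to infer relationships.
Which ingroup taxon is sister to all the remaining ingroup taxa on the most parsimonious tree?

Character polarity is set by the outgroup: the derived state is whichever differs from the outgroup's state, so for II, III the derived state is '0', and for the remaining characters it is '1'.
I: derived state '1' in Taxon B, Taxon E, Taxon G, and Taxon H only — synapomorphy for {Taxon B, Taxon E, Taxon G, Taxon H}.
II: derived state '0' in Taxon B, Taxon G, and Taxon H only — synapomorphy for {Taxon B, Taxon G, Taxon H}.
III: derived state '0' in Taxon G and Taxon H only — synapomorphy for {Taxon G, Taxon H}.
All ingroup taxa share the derived state '1' for IV; it defines the ingroup but does not resolve relationships within it.
Most parsimonious ingroup topology: (((Taxon B,(Taxon H,Taxon G)),Taxon E),Taxon J).
Taxon J is sister to the clade containing all other ingroup taxa, so it is the earliest-diverging (most basal) ingroup lineage.

Taxon J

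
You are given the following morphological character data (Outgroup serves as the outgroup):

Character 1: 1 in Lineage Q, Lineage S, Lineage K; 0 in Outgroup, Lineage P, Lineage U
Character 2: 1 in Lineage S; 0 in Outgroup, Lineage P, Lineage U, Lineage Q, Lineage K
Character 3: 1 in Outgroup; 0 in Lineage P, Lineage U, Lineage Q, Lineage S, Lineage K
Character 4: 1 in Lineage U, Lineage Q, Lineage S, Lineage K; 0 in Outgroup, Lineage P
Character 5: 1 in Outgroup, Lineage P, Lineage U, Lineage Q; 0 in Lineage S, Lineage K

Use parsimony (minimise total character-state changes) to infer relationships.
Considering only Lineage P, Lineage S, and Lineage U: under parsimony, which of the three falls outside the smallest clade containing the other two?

Lineage P

Character polarity is set by the outgroup: the derived state is whichever differs from the outgroup's state, so for Character 3, Character 5 the derived state is '0', and for the remaining characters it is '1'.
Only Lineage K, Lineage Q, and Lineage S show the derived state '1' for Character 1, supporting them as a clade.
Character 2 (derived state '1') is unique to Lineage S (autapomorphy; uninformative for grouping).
All ingroup taxa share the derived state '0' for Character 3; it defines the ingroup but does not resolve relationships within it.
Character 4 (derived state '1') is shared by Lineage K, Lineage Q, Lineage S, and Lineage U — a synapomorphy uniting that clade.
Character 5 (derived state '0') is shared by Lineage K and Lineage S — a synapomorphy uniting that clade.
Most parsimonious ingroup topology: (Lineage P,(Lineage U,(Lineage Q,(Lineage S,Lineage K)))).
Lineage S and Lineage U share a more recent common ancestor with each other than either does with Lineage P, so Lineage P is the least closely related of the three.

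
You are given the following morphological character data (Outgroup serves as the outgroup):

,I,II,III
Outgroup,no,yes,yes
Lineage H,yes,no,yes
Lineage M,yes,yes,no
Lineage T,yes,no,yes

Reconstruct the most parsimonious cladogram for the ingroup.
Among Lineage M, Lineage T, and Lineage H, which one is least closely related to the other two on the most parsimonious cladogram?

Lineage M

Character polarity is set by the outgroup: the derived state is whichever differs from the outgroup's state, so for II, III the derived state is 'no', and for the remaining characters it is 'yes'.
I (derived state 'yes') is shared by all ingroup taxa — unites the whole ingroup.
II (derived state 'no') is shared by Lineage H and Lineage T — a synapomorphy uniting that clade.
III: derived state 'no' in Lineage M only — an autapomorphy, so it tells us nothing about relationships among taxa.
Most parsimonious ingroup topology: ((Lineage H,Lineage T),Lineage M).
Lineage T and Lineage H share a more recent common ancestor with each other than either does with Lineage M, so Lineage M is the least closely related of the three.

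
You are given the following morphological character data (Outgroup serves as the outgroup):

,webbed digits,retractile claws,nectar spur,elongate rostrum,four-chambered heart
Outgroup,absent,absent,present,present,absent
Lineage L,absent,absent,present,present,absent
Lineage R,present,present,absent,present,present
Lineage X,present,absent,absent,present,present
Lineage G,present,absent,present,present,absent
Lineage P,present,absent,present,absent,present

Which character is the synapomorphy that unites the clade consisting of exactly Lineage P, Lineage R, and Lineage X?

Character polarity is set by the outgroup: the derived state is whichever differs from the outgroup's state, so for nectar spur, elongate rostrum the derived state is 'absent', and for the remaining characters it is 'present'.
webbed digits: derived state 'present' in Lineage G, Lineage P, Lineage R, and Lineage X only — synapomorphy for {Lineage G, Lineage P, Lineage R, Lineage X}.
retractile claws (derived state 'present') is unique to Lineage R (autapomorphy; uninformative for grouping).
nectar spur: derived state 'absent' in Lineage R and Lineage X only — synapomorphy for {Lineage R, Lineage X}.
elongate rostrum: derived state 'absent' in Lineage P only — an autapomorphy, so it tells us nothing about relationships among taxa.
Only Lineage P, Lineage R, and Lineage X show the derived state 'present' for four-chambered heart, supporting them as a clade.
Most parsimonious ingroup topology: (Lineage L,(((Lineage R,Lineage X),Lineage P),Lineage G)).
The clade {Lineage P, Lineage R, Lineage X} is supported by four-chambered heart: its derived state 'present' occurs in exactly those taxa and in no other taxon (including the outgroup).

four-chambered heart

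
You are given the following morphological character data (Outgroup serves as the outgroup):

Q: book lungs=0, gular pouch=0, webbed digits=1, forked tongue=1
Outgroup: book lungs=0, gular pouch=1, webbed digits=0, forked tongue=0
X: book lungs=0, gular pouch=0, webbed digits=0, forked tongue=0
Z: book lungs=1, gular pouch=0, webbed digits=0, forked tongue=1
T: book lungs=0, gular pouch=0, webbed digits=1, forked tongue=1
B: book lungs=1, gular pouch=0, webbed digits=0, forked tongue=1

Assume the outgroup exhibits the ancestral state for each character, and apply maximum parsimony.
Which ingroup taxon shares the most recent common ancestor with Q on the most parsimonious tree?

T

Character polarity is set by the outgroup: the derived state is whichever differs from the outgroup's state, so for gular pouch the derived state is '0', and for the remaining characters it is '1'.
book lungs: derived state '1' in B and Z only — synapomorphy for {B, Z}.
gular pouch (derived state '0') is shared by all ingroup taxa — unites the whole ingroup.
Only Q and T show the derived state '1' for webbed digits, supporting them as a clade.
forked tongue: derived state '1' in B, Q, T, and Z only — synapomorphy for {B, Q, T, Z}.
Most parsimonious ingroup topology: (((T,Q),(B,Z)),X).
Q and T form a cherry on this tree, so they are sister taxa.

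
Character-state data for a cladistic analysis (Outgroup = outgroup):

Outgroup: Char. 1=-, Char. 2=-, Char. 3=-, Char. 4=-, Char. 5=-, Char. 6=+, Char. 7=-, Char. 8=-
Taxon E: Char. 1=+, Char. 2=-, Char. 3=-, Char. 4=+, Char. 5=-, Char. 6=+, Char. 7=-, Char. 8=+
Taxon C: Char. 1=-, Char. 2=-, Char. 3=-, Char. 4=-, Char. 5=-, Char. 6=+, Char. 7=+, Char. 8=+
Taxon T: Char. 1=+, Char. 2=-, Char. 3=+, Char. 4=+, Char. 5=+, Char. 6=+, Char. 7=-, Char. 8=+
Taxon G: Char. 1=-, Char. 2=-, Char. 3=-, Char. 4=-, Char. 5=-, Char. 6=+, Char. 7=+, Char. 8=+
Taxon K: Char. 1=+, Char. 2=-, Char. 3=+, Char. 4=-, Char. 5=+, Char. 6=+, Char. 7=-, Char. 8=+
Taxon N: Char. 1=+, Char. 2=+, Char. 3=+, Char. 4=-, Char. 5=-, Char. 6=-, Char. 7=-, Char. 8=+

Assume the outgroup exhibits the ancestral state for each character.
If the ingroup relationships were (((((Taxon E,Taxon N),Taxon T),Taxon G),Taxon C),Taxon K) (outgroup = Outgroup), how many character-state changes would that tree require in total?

Map each character onto (((((Taxon E,Taxon N),Taxon T),Taxon G),Taxon C),Taxon K) (rooted by Outgroup) and count the minimum state changes it requires (Fitch parsimony):
Char. 1: 2; Char. 2: 1; Char. 3: 3; Char. 4: 2; Char. 5: 2; Char. 6: 1; Char. 7: 2; Char. 8: 1.
Total tree length = 14.

14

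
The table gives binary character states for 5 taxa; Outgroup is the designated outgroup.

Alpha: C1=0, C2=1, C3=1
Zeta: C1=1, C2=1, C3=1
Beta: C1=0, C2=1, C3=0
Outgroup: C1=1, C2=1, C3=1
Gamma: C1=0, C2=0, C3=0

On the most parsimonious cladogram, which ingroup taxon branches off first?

The outgroup has state '1' for every character, so '0' is the derived state throughout.
C1: derived state '0' in Alpha, Beta, and Gamma only — synapomorphy for {Alpha, Beta, Gamma}.
C2: derived state '0' in Gamma only — an autapomorphy, so it tells us nothing about relationships among taxa.
Only Beta and Gamma show the derived state '0' for C3, supporting them as a clade.
Most parsimonious ingroup topology: (((Gamma,Beta),Alpha),Zeta).
Zeta is sister to the clade containing all other ingroup taxa, so it is the earliest-diverging (most basal) ingroup lineage.

Zeta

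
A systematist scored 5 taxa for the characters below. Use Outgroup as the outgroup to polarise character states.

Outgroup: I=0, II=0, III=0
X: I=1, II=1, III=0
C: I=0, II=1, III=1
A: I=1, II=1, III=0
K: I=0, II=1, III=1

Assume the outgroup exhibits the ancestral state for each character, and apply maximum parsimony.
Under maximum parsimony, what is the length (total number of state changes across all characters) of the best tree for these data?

3

The outgroup has state '0' for every character, so '1' is the derived state throughout.
Only A and X show the derived state '1' for I, supporting them as a clade.
II (derived state '1') is shared by all ingroup taxa — unites the whole ingroup.
III: derived state '1' in C and K only — synapomorphy for {C, K}.
Most parsimonious ingroup topology: ((X,A),(C,K)).
Changes per character on this tree: I: 1; II: 1; III: 1.
Total = 3.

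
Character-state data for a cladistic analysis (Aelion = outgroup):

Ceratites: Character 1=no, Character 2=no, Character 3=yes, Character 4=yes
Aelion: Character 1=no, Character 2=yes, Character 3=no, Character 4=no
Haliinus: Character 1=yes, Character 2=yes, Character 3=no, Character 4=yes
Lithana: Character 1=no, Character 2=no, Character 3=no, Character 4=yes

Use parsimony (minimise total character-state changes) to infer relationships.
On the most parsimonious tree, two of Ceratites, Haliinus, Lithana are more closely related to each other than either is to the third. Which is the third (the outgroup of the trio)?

Haliinus

Character polarity is set by the outgroup: the derived state is whichever differs from the outgroup's state, so for Character 2 the derived state is 'no', and for the remaining characters it is 'yes'.
Character 1: derived state 'yes' in Haliinus only — an autapomorphy, so it tells us nothing about relationships among taxa.
Character 2 (derived state 'no') is shared by Ceratites and Lithana — a synapomorphy uniting that clade.
Character 3: derived state 'yes' in Ceratites only — an autapomorphy, so it tells us nothing about relationships among taxa.
Character 4 (derived state 'yes') is shared by all ingroup taxa — unites the whole ingroup.
Most parsimonious ingroup topology: ((Lithana,Ceratites),Haliinus).
Ceratites and Lithana share a more recent common ancestor with each other than either does with Haliinus, so Haliinus is the least closely related of the three.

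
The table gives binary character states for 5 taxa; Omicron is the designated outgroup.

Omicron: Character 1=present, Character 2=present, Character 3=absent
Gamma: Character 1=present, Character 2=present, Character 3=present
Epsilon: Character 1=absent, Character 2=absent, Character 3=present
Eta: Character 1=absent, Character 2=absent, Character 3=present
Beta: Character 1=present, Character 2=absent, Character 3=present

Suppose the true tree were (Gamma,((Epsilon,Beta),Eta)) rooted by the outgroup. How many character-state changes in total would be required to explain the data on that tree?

Map each character onto (Gamma,((Epsilon,Beta),Eta)) (rooted by Omicron) and count the minimum state changes it requires (Fitch parsimony):
Character 1: 2; Character 2: 1; Character 3: 1.
Total tree length = 4.

4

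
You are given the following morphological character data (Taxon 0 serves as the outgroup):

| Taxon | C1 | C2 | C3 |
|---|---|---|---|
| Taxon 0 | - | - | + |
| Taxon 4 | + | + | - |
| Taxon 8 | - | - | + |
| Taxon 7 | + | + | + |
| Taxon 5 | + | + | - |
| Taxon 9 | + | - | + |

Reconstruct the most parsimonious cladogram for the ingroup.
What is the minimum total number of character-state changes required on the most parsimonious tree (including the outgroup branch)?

3

Character polarity is set by the outgroup: the derived state is whichever differs from the outgroup's state, so for C3 the derived state is '-', and for the remaining characters it is '+'.
C1: derived state '+' in Taxon 4, Taxon 5, Taxon 7, and Taxon 9 only — synapomorphy for {Taxon 4, Taxon 5, Taxon 7, Taxon 9}.
C2: derived state '+' in Taxon 4, Taxon 5, and Taxon 7 only — synapomorphy for {Taxon 4, Taxon 5, Taxon 7}.
C3: derived state '-' in Taxon 4 and Taxon 5 only — synapomorphy for {Taxon 4, Taxon 5}.
Most parsimonious ingroup topology: ((((Taxon 4,Taxon 5),Taxon 7),Taxon 9),Taxon 8).
Changes per character on this tree: C1: 1; C2: 1; C3: 1.
Total = 3.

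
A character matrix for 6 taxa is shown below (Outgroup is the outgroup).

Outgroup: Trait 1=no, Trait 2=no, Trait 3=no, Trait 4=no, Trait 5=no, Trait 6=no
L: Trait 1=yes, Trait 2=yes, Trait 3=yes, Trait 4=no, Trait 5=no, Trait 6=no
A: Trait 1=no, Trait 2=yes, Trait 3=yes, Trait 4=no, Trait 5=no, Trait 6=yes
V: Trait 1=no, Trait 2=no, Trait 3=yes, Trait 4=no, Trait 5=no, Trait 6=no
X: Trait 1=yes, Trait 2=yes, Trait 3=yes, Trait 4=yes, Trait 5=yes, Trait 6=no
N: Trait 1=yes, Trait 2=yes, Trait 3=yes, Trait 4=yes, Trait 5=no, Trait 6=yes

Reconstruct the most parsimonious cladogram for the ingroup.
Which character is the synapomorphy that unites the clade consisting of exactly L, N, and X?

The outgroup has state 'no' for every character, so 'yes' is the derived state throughout.
Trait 1: derived state 'yes' in L, N, and X only — synapomorphy for {L, N, X}.
Trait 2 (derived state 'yes') is shared by A, L, N, and X — a synapomorphy uniting that clade.
Trait 3 (derived state 'yes') is shared by all ingroup taxa — unites the whole ingroup.
Trait 4 (derived state 'yes') is shared by N and X — a synapomorphy uniting that clade.
Trait 5: derived state 'yes' in X only — an autapomorphy, so it tells us nothing about relationships among taxa.
Trait 6 groups A and N, which is incompatible with the clades supported by the remaining characters; treating it as convergent (homoplasy) costs fewer steps than any alternative tree.
Most parsimonious ingroup topology: (((L,(X,N)),A),V).
The clade {L, N, X} is supported by Trait 1: its derived state 'yes' occurs in exactly those taxa and in no other taxon (including the outgroup).

Trait 1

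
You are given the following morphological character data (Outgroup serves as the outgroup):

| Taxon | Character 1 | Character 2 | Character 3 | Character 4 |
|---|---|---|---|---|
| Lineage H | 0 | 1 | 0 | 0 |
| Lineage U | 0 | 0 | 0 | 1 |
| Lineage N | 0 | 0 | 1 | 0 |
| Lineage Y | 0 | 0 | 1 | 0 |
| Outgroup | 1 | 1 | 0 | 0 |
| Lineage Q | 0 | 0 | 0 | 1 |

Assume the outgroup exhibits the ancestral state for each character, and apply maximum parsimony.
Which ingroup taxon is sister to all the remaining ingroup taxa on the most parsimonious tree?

Character polarity is set by the outgroup: the derived state is whichever differs from the outgroup's state, so for Character 1, Character 2 the derived state is '0', and for the remaining characters it is '1'.
Character 1 (derived state '0') is shared by all ingroup taxa — unites the whole ingroup.
Only Lineage N, Lineage Q, Lineage U, and Lineage Y show the derived state '0' for Character 2, supporting them as a clade.
Only Lineage N and Lineage Y show the derived state '1' for Character 3, supporting them as a clade.
Only Lineage Q and Lineage U show the derived state '1' for Character 4, supporting them as a clade.
Most parsimonious ingroup topology: (((Lineage Q,Lineage U),(Lineage Y,Lineage N)),Lineage H).
Lineage H is sister to the clade containing all other ingroup taxa, so it is the earliest-diverging (most basal) ingroup lineage.

Lineage H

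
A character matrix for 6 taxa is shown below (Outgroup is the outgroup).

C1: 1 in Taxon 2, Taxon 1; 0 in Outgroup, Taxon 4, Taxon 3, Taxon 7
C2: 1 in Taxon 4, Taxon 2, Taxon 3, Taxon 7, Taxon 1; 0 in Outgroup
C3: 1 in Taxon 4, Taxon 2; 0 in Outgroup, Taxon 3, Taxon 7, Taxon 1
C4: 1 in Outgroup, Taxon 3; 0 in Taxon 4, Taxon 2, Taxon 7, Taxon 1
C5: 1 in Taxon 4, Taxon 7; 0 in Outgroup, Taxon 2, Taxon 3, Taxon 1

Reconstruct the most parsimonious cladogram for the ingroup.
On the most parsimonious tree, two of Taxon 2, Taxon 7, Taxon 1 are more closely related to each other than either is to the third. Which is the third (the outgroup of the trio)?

Taxon 7

Character polarity is set by the outgroup: the derived state is whichever differs from the outgroup's state, so for C4 the derived state is '0', and for the remaining characters it is '1'.
C1: derived state '1' in Taxon 1 and Taxon 2 only — synapomorphy for {Taxon 1, Taxon 2}.
All ingroup taxa share the derived state '1' for C2; it defines the ingroup but does not resolve relationships within it.
C3 (state '1') occurs in Taxon 2 and Taxon 4 but conflicts with the nesting implied by the other characters — most parsimoniously interpreted as homoplasy.
C4 (derived state '0') is shared by Taxon 1, Taxon 2, Taxon 4, and Taxon 7 — a synapomorphy uniting that clade.
C5: derived state '1' in Taxon 4 and Taxon 7 only — synapomorphy for {Taxon 4, Taxon 7}.
Most parsimonious ingroup topology: (((Taxon 4,Taxon 7),(Taxon 2,Taxon 1)),Taxon 3).
Taxon 1 and Taxon 2 share a more recent common ancestor with each other than either does with Taxon 7, so Taxon 7 is the least closely related of the three.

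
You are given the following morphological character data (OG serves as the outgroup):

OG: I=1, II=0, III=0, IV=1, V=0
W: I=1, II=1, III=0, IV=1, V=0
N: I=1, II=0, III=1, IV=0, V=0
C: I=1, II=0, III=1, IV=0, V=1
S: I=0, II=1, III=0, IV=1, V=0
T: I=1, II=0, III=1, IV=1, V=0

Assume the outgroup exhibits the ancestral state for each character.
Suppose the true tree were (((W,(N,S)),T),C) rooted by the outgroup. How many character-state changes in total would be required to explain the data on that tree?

Map each character onto (((W,(N,S)),T),C) (rooted by OG) and count the minimum state changes it requires (Fitch parsimony):
I: 1; II: 2; III: 3; IV: 2; V: 1.
Total tree length = 9.

9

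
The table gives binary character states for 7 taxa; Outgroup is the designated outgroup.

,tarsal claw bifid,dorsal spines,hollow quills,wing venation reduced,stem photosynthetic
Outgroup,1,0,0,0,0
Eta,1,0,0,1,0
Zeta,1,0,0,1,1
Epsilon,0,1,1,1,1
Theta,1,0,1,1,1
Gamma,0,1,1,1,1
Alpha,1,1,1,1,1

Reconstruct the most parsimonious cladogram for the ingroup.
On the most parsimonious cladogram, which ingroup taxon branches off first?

Character polarity is set by the outgroup: the derived state is whichever differs from the outgroup's state, so for tarsal claw bifid the derived state is '0', and for the remaining characters it is '1'.
tarsal claw bifid: derived state '0' in Epsilon and Gamma only — synapomorphy for {Epsilon, Gamma}.
dorsal spines (derived state '1') is shared by Alpha, Epsilon, and Gamma — a synapomorphy uniting that clade.
Only Alpha, Epsilon, Gamma, and Theta show the derived state '1' for hollow quills, supporting them as a clade.
All ingroup taxa share the derived state '1' for wing venation reduced; it defines the ingroup but does not resolve relationships within it.
Only Alpha, Epsilon, Gamma, Theta, and Zeta show the derived state '1' for stem photosynthetic, supporting them as a clade.
Most parsimonious ingroup topology: (Eta,(Zeta,(((Epsilon,Gamma),Alpha),Theta))).
Eta is sister to the clade containing all other ingroup taxa, so it is the earliest-diverging (most basal) ingroup lineage.

Eta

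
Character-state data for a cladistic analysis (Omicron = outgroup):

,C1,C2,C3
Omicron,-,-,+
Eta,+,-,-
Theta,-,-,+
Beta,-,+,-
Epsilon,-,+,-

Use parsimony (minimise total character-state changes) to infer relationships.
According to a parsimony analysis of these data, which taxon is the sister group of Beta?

Character polarity is set by the outgroup: the derived state is whichever differs from the outgroup's state, so for C3 the derived state is '-', and for the remaining characters it is '+'.
C1: derived state '+' in Eta only — an autapomorphy, so it tells us nothing about relationships among taxa.
C2 (derived state '+') is shared by Beta and Epsilon — a synapomorphy uniting that clade.
Only Beta, Epsilon, and Eta show the derived state '-' for C3, supporting them as a clade.
Most parsimonious ingroup topology: ((Eta,(Beta,Epsilon)),Theta).
Beta and Epsilon form a cherry on this tree, so they are sister taxa.

Epsilon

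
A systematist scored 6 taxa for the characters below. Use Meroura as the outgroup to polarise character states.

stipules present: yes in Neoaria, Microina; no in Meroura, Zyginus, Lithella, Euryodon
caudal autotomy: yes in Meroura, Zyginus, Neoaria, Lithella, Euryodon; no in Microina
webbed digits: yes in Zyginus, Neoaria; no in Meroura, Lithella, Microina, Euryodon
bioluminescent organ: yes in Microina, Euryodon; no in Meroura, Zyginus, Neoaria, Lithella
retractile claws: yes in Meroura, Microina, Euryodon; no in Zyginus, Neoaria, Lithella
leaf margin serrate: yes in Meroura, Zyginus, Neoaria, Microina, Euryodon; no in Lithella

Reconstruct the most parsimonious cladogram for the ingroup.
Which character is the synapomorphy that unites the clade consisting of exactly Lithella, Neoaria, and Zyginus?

retractile claws

Character polarity is set by the outgroup: the derived state is whichever differs from the outgroup's state, so for caudal autotomy, retractile claws, leaf margin serrate the derived state is 'no', and for the remaining characters it is 'yes'.
stipules present groups Microina and Neoaria, which is incompatible with the clades supported by the remaining characters; treating it as convergent (homoplasy) costs fewer steps than any alternative tree.
caudal autotomy: derived state 'no' in Microina only — an autapomorphy, so it tells us nothing about relationships among taxa.
webbed digits (derived state 'yes') is shared by Neoaria and Zyginus — a synapomorphy uniting that clade.
Only Euryodon and Microina show the derived state 'yes' for bioluminescent organ, supporting them as a clade.
retractile claws (derived state 'no') is shared by Lithella, Neoaria, and Zyginus — a synapomorphy uniting that clade.
leaf margin serrate (derived state 'no') is unique to Lithella (autapomorphy; uninformative for grouping).
Most parsimonious ingroup topology: (((Zyginus,Neoaria),Lithella),(Microina,Euryodon)).
The clade {Lithella, Neoaria, Zyginus} is supported by retractile claws: its derived state 'no' occurs in exactly those taxa and in no other taxon (including the outgroup).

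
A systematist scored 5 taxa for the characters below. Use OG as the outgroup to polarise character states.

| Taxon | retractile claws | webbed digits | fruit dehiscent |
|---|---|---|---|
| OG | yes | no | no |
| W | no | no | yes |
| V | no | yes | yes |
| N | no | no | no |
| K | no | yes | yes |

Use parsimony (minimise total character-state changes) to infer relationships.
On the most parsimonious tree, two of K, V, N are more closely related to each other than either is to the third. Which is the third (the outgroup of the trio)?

N

Character polarity is set by the outgroup: the derived state is whichever differs from the outgroup's state, so for retractile claws the derived state is 'no', and for the remaining characters it is 'yes'.
All ingroup taxa share the derived state 'no' for retractile claws; it defines the ingroup but does not resolve relationships within it.
webbed digits (derived state 'yes') is shared by K and V — a synapomorphy uniting that clade.
Only K, V, and W show the derived state 'yes' for fruit dehiscent, supporting them as a clade.
Most parsimonious ingroup topology: ((W,(V,K)),N).
K and V share a more recent common ancestor with each other than either does with N, so N is the least closely related of the three.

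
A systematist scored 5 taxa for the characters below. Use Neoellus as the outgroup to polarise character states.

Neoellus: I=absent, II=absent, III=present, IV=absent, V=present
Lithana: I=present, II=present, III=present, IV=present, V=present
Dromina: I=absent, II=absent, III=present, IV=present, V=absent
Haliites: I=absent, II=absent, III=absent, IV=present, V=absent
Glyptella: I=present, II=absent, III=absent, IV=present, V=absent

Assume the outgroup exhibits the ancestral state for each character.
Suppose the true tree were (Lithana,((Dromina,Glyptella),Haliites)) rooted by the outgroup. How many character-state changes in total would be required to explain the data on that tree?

7

Map each character onto (Lithana,((Dromina,Glyptella),Haliites)) (rooted by Neoellus) and count the minimum state changes it requires (Fitch parsimony):
I: 2; II: 1; III: 2; IV: 1; V: 1.
Total tree length = 7.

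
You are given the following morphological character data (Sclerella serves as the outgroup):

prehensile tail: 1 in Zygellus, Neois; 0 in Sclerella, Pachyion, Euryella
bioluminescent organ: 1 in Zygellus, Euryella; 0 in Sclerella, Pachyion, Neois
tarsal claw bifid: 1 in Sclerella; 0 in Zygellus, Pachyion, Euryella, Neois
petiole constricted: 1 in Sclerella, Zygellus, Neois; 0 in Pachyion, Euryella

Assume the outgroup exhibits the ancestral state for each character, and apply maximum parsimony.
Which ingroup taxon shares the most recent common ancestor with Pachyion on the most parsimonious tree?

Euryella

Character polarity is set by the outgroup: the derived state is whichever differs from the outgroup's state, so for tarsal claw bifid, petiole constricted the derived state is '0', and for the remaining characters it is '1'.
prehensile tail: derived state '1' in Neois and Zygellus only — synapomorphy for {Neois, Zygellus}.
bioluminescent organ groups Euryella and Zygellus, which is incompatible with the clades supported by the remaining characters; treating it as convergent (homoplasy) costs fewer steps than any alternative tree.
tarsal claw bifid (derived state '0') is shared by all ingroup taxa — unites the whole ingroup.
petiole constricted (derived state '0') is shared by Euryella and Pachyion — a synapomorphy uniting that clade.
Most parsimonious ingroup topology: ((Zygellus,Neois),(Pachyion,Euryella)).
Pachyion and Euryella form a cherry on this tree, so they are sister taxa.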